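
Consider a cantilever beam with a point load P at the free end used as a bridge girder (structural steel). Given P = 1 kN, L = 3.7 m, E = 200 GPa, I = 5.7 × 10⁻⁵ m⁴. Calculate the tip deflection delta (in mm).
Model: a cantilever beam with a point load P at the free end, so delta = (P·L^3) / (3·E·I).
Convert to SI units:
  P = 1 kN = 1000 N
  E = 200 GPa = 2 × 10¹¹ Pa
Substitute:
  delta = (1000 × 3.7^3) / (3 × (2 × 10¹¹) × (5.7 × 10⁻⁵))
  delta = 0.001481 m
Convert: delta = 0.001481 m = 1.481 mm
Final answer: delta = 1.481 mm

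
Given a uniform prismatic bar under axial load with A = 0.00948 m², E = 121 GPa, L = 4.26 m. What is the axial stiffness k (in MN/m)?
Model: a uniform prismatic bar under axial load, so k = (A·E) / L.
Convert to SI units:
  E = 121 GPa = 1.21 × 10¹¹ Pa
Substitute:
  k = (0.00948 × (1.21 × 10¹¹)) / 4.26
  k = 2.693 × 10⁸ N/m
Convert: k = 2.693 × 10⁸ N/m = 269.3 MN/m
Final answer: k = 269.3 MN/m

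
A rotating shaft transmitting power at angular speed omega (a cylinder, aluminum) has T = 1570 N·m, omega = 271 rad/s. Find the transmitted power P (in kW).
Model: a rotating shaft transmitting power at angular speed omega, so P = T·omega.
Substitute:
  P = 1570 × 271
  P = 425500 W
Convert: P = 425500 W = 425.5 kW
Final answer: P = 425.5 kW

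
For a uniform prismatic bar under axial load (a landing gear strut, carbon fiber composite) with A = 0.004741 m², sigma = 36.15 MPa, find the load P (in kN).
Model: a uniform prismatic bar under axial load, so sigma = P / A.
Solve for P: P = sigma·A.
Convert to SI units:
  sigma = 36.15 MPa = 3.615 × 10⁷ Pa
Substitute:
  P = (3.615 × 10⁷) × 0.004741
  P = 171400 N
Convert: P = 171400 N = 171.4 kN
Final answer: P = 171.4 kN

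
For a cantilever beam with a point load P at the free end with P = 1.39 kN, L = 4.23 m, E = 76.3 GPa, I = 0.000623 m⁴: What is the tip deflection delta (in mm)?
Model: a cantilever beam with a point load P at the free end, so delta = (P·L^3) / (3·E·I).
Convert to SI units:
  P = 1.39 kN = 1390 N
  E = 76.3 GPa = 7.63 × 10¹⁰ Pa
Substitute:
  delta = (1390 × 4.23^3) / (3 × (7.63 × 10¹⁰) × 0.000623)
  delta = 0.0007377 m
Convert: delta = 0.0007377 m = 0.7377 mm
Final answer: delta = 0.7377 mm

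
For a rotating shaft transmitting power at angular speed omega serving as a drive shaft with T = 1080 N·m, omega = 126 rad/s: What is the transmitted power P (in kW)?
Model: a rotating shaft transmitting power at angular speed omega, so P = T·omega.
Substitute:
  P = 1080 × 126
  P = 136100 W
Convert: P = 136100 W = 136.1 kW
Final answer: P = 136.1 kW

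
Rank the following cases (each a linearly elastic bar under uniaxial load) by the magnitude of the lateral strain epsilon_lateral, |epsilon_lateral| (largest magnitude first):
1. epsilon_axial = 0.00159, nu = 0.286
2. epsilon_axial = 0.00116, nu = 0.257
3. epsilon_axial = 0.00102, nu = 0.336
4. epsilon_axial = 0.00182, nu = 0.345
Model: a linearly elastic bar under uniaxial load, so epsilon_lateral = -nu·epsilon_axial (SI units).
  Case 1: epsilon_lateral = -(0.286 × 0.00159) = -0.0004547
  Case 2: epsilon_lateral = -(0.257 × 0.00116) = -0.0002981
  Case 3: epsilon_lateral = -(0.336 × 0.00102) = -0.0003427
  Case 4: epsilon_lateral = -(0.345 × 0.00182) = -0.0006279
Ordering by |epsilon_lateral|: 0.0006279 (case 4) > 0.0004547 (case 1) > 0.0003427 (case 3) > 0.0002981 (case 2)
Final answer: 4, 1, 3, 2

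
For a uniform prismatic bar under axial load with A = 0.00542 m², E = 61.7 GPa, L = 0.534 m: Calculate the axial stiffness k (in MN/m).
Model: a uniform prismatic bar under axial load, so k = (A·E) / L.
Convert to SI units:
  E = 61.7 GPa = 6.17 × 10¹⁰ Pa
Substitute:
  k = (0.00542 × (6.17 × 10¹⁰)) / 0.534
  k = 6.262 × 10⁸ N/m
Convert: k = 6.262 × 10⁸ N/m = 626.2 MN/m
Final answer: k = 626.2 MN/m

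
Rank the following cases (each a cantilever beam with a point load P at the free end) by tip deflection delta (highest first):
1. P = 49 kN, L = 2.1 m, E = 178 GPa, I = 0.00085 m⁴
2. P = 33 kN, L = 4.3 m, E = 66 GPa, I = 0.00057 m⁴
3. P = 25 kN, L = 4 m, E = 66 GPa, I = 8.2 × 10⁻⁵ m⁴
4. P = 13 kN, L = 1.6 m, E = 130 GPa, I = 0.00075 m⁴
Model: a cantilever beam with a point load P at the free end, so delta = (P·L^3) / (3·E·I) (SI units).
  Case 1: delta = (49000 × 2.1^3) / (3 × (1.78 × 10¹¹) × 0.00085) = 0.0009998 m = 0.9998 mm
  Case 2: delta = (33000 × 4.3^3) / (3 × (6.6 × 10¹⁰) × 0.00057) = 0.02325 m = 23.25 mm
  Case 3: delta = (25000 × 4^3) / (3 × (6.6 × 10¹⁰) × (8.2 × 10⁻⁵)) = 0.09855 m = 98.55 mm
  Case 4: delta = (13000 × 1.6^3) / (3 × (1.3 × 10¹¹) × 0.00075) = 0.000182 m = 0.182 mm
Ordering: 98.55 mm (case 3) > 23.25 mm (case 2) > 0.9998 mm (case 1) > 0.182 mm (case 4)
Final answer: 3, 2, 1, 4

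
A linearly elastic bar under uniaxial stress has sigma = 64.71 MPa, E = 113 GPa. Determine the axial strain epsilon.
Model: a linearly elastic bar under uniaxial stress, so epsilon = sigma / E.
Convert to SI units:
  sigma = 64.71 MPa = 6.471 × 10⁷ Pa
  E = 113 GPa = 1.13 × 10¹¹ Pa
Substitute:
  epsilon = (6.471 × 10⁷) / (1.13 × 10¹¹)
  epsilon = 0.0005727
Final answer: epsilon = 0.0005727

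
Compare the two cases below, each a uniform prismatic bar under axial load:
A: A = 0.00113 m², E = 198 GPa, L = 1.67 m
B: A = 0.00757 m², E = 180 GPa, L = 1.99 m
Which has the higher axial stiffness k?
Model: a uniform prismatic bar under axial load, so k = (A·E) / L (SI units).
  A: k = (0.00113 × (1.98 × 10¹¹)) / 1.67 = 1.34 × 10⁸ N/m = 134 MN/m
  B: k = (0.00757 × (1.8 × 10¹¹)) / 1.99 = 6.847 × 10⁸ N/m = 684.7 MN/m
684.7 MN/m > 134 MN/m, so B is larger.
Final answer: B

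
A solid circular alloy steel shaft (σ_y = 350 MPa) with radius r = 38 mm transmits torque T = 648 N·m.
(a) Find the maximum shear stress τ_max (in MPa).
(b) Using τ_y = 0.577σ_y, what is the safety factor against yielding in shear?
(a) For a solid circular shaft, τ_max = T·r/J with J = π·r^4/2, i.e. τ_max = 2·T / (π·r^3). Convert r = 38 mm = 0.038 m.
  τ_max = (2 × 648) / (π × 0.038^3) = 7.518 × 10⁶ Pa = 7.518 MPa
(b) τ_y = 0.577 × 350 = 201.95 MPa
  SF = τ_y/τ_max = 201.95 / 7.518 = 26.86
Final answer: (a) τ_max = 7.518 MPa, (b) SF = 26.86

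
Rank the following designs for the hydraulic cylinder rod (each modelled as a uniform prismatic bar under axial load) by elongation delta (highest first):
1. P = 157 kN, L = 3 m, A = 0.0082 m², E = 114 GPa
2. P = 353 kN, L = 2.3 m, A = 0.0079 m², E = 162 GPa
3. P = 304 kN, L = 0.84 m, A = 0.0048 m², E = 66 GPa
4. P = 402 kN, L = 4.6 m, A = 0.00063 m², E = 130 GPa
Model: a uniform prismatic bar under axial load, so delta = (P·L) / (A·E) (SI units).
  Case 1: delta = (157000 × 3) / (0.0082 × (1.14 × 10¹¹)) = 0.0005039 m = 0.5039 mm
  Case 2: delta = (353000 × 2.3) / (0.0079 × (1.62 × 10¹¹)) = 0.0006344 m = 0.6344 mm
  Case 3: delta = (304000 × 0.84) / (0.0048 × (6.6 × 10¹⁰)) = 0.0008061 m = 0.8061 mm
  Case 4: delta = (402000 × 4.6) / (0.00063 × (1.3 × 10¹¹)) = 0.02258 m = 22.58 mm
Ordering: 22.58 mm (case 4) > 0.8061 mm (case 3) > 0.6344 mm (case 2) > 0.5039 mm (case 1)
Final answer: 4, 3, 2, 1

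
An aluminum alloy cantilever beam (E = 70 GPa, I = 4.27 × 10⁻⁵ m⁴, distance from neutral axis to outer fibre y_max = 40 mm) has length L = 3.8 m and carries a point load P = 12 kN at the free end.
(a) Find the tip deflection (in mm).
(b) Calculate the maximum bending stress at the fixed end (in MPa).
(a) Tip deflection of a cantilever with an end point load: δ = P·L^3 / (3·E·I). Convert P = 12 kN = 12000 N, E = 70 GPa = 7 × 10¹⁰ Pa.
  δ = (12000 × 3.8^3) / (3 × (7 × 10¹⁰) × (4.27 × 10⁻⁵)) = 0.07343 m = 73.43 mm
(b) Maximum bending moment at the fixed end: M = P·L = 12000 × 3.8 = 45600 N·m. Convert y_max = 40 mm = 0.04 m.
  σ = M·y_max / I = (45600 × 0.04) / (4.27 × 10⁻⁵) = 4.272 × 10⁷ Pa = 42.72 MPa
Final answer: (a) δ = 73.43 mm, (b) σ = 42.72 MPa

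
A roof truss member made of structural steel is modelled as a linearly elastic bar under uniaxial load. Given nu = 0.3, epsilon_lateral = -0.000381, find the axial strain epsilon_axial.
Model: a linearly elastic bar under uniaxial load, so epsilon_lateral = -nu·epsilon_axial.
Solve for epsilon_axial: epsilon_axial = -epsilon_lateral / nu.
Substitute:
  epsilon_axial = -(-0.000381) / 0.3
  epsilon_axial = 0.00127
Final answer: epsilon_axial = 0.00127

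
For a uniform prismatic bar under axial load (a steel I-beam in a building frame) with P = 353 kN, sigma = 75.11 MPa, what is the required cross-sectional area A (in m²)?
Model: a uniform prismatic bar under axial load, so sigma = P / A.
Solve for A: A = P / sigma.
Convert to SI units:
  P = 353 kN = 353000 N
  sigma = 75.11 MPa = 7.511 × 10⁷ Pa
Substitute:
  A = 353000 / (7.511 × 10⁷)
  A = 0.0047 m²
Final answer: A = 0.0047 m²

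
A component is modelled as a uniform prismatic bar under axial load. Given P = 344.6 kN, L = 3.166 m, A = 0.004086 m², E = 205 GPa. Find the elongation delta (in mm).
Model: a uniform prismatic bar under axial load, so delta = (P·L) / (A·E).
Convert to SI units:
  P = 344.6 kN = 344600 N
  E = 205 GPa = 2.05 × 10¹¹ Pa
Substitute:
  delta = (344600 × 3.166) / (0.004086 × (2.05 × 10¹¹))
  delta = 0.001302 m
Convert: delta = 0.001302 m = 1.302 mm
Final answer: delta = 1.302 mm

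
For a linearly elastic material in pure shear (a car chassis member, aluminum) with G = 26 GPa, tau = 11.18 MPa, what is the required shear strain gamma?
Model: a linearly elastic material in pure shear, so tau = G·gamma.
Solve for gamma: gamma = tau / G.
Convert to SI units:
  G = 26 GPa = 2.6 × 10¹⁰ Pa
  tau = 11.18 MPa = 1.118 × 10⁷ Pa
Substitute:
  gamma = (1.118 × 10⁷) / (2.6 × 10¹⁰)
  gamma = 0.00043
Final answer: gamma = 0.00043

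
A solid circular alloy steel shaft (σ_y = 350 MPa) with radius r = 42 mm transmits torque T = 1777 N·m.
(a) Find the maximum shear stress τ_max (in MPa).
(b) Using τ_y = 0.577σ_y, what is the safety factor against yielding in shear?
(a) For a solid circular shaft, τ_max = T·r/J with J = π·r^4/2, i.e. τ_max = 2·T / (π·r^3). Convert r = 42 mm = 0.042 m.
  τ_max = (2 × 1777) / (π × 0.042^3) = 1.527 × 10⁷ Pa = 15.27 MPa
(b) τ_y = 0.577 × 350 = 201.95 MPa
  SF = τ_y/τ_max = 201.95 / 15.27 = 13.23
Final answer: (a) τ_max = 15.27 MPa, (b) SF = 13.23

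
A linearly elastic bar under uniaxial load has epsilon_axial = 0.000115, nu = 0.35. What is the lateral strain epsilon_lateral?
Model: a linearly elastic bar under uniaxial load, so epsilon_lateral = -nu·epsilon_axial.
Substitute:
  epsilon_lateral = -(0.35 × 0.000115)
  epsilon_lateral = -4.025 × 10⁻⁵
Final answer: epsilon_lateral = -4.025 × 10⁻⁵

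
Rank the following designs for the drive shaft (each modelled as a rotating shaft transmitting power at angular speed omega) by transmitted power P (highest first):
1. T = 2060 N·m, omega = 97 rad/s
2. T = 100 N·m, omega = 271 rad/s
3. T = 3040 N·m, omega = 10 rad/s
Model: a rotating shaft transmitting power at angular speed omega, so P = T·omega (SI units).
  Case 1: P = 2060 × 97 = 199800 W = 199.8 kW
  Case 2: P = 100 × 271 = 27100 W = 27.1 kW
  Case 3: P = 3040 × 10 = 30400 W = 30.4 kW
Ordering: 199.8 kW (case 1) > 30.4 kW (case 3) > 27.1 kW (case 2)
Final answer: 1, 3, 2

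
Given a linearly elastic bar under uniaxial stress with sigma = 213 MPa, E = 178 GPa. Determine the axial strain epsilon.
Model: a linearly elastic bar under uniaxial stress, so epsilon = sigma / E.
Convert to SI units:
  sigma = 213 MPa = 2.13 × 10⁸ Pa
  E = 178 GPa = 1.78 × 10¹¹ Pa
Substitute:
  epsilon = (2.13 × 10⁸) / (1.78 × 10¹¹)
  epsilon = 0.001197
Final answer: epsilon = 0.001197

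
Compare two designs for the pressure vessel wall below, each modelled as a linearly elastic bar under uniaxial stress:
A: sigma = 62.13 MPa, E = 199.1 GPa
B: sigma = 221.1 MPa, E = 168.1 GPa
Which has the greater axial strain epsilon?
Model: a linearly elastic bar under uniaxial stress, so epsilon = sigma / E (SI units).
  A: epsilon = (6.213 × 10⁷) / (1.991 × 10¹¹) = 0.0003121
  B: epsilon = (2.211 × 10⁸) / (1.681 × 10¹¹) = 0.001315
0.001315 > 0.0003121, so B is larger.
Final answer: B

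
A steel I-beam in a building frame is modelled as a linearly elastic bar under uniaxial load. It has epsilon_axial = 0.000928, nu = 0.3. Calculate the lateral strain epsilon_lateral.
Model: a linearly elastic bar under uniaxial load, so epsilon_lateral = -nu·epsilon_axial.
Substitute:
  epsilon_lateral = -(0.3 × 0.000928)
  epsilon_lateral = -0.0002784
Final answer: epsilon_lateral = -0.0002784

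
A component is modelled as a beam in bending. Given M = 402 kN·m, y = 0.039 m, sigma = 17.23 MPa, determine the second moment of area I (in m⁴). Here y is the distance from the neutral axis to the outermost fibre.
Model: a beam in bending, so sigma = (M·y) / I.
Solve for I: I = (M·y) / sigma.
Convert to SI units:
  M = 402 kN·m = 402000 N·m
  sigma = 17.23 MPa = 1.723 × 10⁷ Pa
Substitute:
  I = (402000 × 0.039) / (1.723 × 10⁷)
  I = 0.0009099 m⁴
Final answer: I = 0.0009099 m⁴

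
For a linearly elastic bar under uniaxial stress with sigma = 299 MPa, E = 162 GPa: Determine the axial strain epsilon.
Model: a linearly elastic bar under uniaxial stress, so epsilon = sigma / E.
Convert to SI units:
  sigma = 299 MPa = 2.99 × 10⁸ Pa
  E = 162 GPa = 1.62 × 10¹¹ Pa
Substitute:
  epsilon = (2.99 × 10⁸) / (1.62 × 10¹¹)
  epsilon = 0.001846
Final answer: epsilon = 0.001846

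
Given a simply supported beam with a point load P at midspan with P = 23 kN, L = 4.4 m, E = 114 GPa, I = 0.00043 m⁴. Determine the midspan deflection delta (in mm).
Model: a simply supported beam with a point load P at midspan, so delta = (P·L^3) / (48·E·I).
Convert to SI units:
  P = 23 kN = 23000 N
  E = 114 GPa = 1.14 × 10¹¹ Pa
Substitute:
  delta = (23000 × 4.4^3) / (48 × (1.14 × 10¹¹) × 0.00043)
  delta = 0.0008327 m
Convert: delta = 0.0008327 m = 0.8327 mm
Final answer: delta = 0.8327 mm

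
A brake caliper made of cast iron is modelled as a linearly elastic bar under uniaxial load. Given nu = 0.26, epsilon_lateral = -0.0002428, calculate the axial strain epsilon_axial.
Model: a linearly elastic bar under uniaxial load, so epsilon_lateral = -nu·epsilon_axial.
Solve for epsilon_axial: epsilon_axial = -epsilon_lateral / nu.
Substitute:
  epsilon_axial = -(-0.0002428) / 0.26
  epsilon_axial = 0.0009338
Final answer: epsilon_axial = 0.0009338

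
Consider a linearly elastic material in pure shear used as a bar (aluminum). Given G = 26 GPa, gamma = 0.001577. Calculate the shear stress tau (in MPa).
Model: a linearly elastic material in pure shear, so tau = G·gamma.
Convert to SI units:
  G = 26 GPa = 2.6 × 10¹⁰ Pa
Substitute:
  tau = (2.6 × 10¹⁰) × 0.001577
  tau = 4.1 × 10⁷ Pa
Convert: tau = 4.1 × 10⁷ Pa = 41 MPa
Final answer: tau = 41 MPa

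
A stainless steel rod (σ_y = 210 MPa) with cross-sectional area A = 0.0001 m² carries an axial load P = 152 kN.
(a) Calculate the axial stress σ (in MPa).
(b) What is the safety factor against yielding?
(a) Axial stress σ = P/A. Convert P = 152 kN = 152000 N.
  σ = 152000 / 0.0001 = 1.52 × 10⁹ Pa = 1520 MPa
(b) Safety factor SF = σ_y/σ = 210 / 1520 = 0.1382
Final answer: (a) σ = 1520 MPa, (b) SF = 0.1382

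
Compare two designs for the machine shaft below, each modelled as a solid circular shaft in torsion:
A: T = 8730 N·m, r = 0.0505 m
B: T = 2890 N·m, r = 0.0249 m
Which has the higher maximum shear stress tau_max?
Model: a solid circular shaft in torsion, so tau_max = (2·T) / (π·r^3) (SI units).
  A: tau_max = (2 × 8730) / (π × 0.0505^3) = 4.315 × 10⁷ Pa = 43.15 MPa
  B: tau_max = (2 × 2890) / (π × 0.0249^3) = 1.192 × 10⁸ Pa = 119.2 MPa
119.2 MPa > 43.15 MPa, so B is larger.
Final answer: B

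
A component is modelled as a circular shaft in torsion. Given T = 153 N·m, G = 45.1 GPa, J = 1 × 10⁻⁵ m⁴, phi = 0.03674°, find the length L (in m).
Model: a circular shaft in torsion, so phi = (T·L) / (G·J).
Solve for L: L = (phi·G·J) / T.
Convert to SI units:
  G = 45.1 GPa = 4.51 × 10¹⁰ Pa
  phi = 0.03674° = 0.0006412 rad
Substitute:
  L = (0.0006412 × (4.51 × 10¹⁰) × (1 × 10⁻⁵)) / 153
  L = 1.89 m
Final answer: L = 1.89 m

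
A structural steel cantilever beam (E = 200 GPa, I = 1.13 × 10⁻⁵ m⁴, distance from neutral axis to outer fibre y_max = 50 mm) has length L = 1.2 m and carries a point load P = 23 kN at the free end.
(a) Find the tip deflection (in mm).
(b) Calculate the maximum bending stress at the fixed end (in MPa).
(a) Tip deflection of a cantilever with an end point load: δ = P·L^3 / (3·E·I). Convert P = 23 kN = 23000 N, E = 200 GPa = 2 × 10¹¹ Pa.
  δ = (23000 × 1.2^3) / (3 × (2 × 10¹¹) × (1.13 × 10⁻⁵)) = 0.005862 m = 5.862 mm
(b) Maximum bending moment at the fixed end: M = P·L = 23000 × 1.2 = 27600 N·m. Convert y_max = 50 mm = 0.05 m.
  σ = M·y_max / I = (27600 × 0.05) / (1.13 × 10⁻⁵) = 1.221 × 10⁸ Pa = 122.1 MPa
Final answer: (a) δ = 5.862 mm, (b) σ = 122.1 MPa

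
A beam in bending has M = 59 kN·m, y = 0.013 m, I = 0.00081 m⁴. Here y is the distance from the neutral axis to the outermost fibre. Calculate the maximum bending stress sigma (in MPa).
Model: a beam in bending, so sigma = (M·y) / I.
Convert to SI units:
  M = 59 kN·m = 59000 N·m
Substitute:
  sigma = (59000 × 0.013) / 0.00081
  sigma = 946900 Pa
Convert: sigma = 946900 Pa = 0.9469 MPa
Final answer: sigma = 0.9469 MPa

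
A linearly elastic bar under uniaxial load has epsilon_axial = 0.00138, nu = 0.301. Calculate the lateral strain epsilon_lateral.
Model: a linearly elastic bar under uniaxial load, so epsilon_lateral = -nu·epsilon_axial.
Substitute:
  epsilon_lateral = -(0.301 × 0.00138)
  epsilon_lateral = -0.0004154
Final answer: epsilon_lateral = -0.0004154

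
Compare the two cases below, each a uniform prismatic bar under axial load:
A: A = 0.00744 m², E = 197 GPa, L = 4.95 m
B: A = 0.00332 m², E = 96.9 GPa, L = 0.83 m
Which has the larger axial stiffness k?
Model: a uniform prismatic bar under axial load, so k = (A·E) / L (SI units).
  A: k = (0.00744 × (1.97 × 10¹¹)) / 4.95 = 2.961 × 10⁸ N/m = 296.1 MN/m
  B: k = (0.00332 × (9.69 × 10¹⁰)) / 0.83 = 3.876 × 10⁸ N/m = 387.6 MN/m
387.6 MN/m > 296.1 MN/m, so B is larger.
Final answer: B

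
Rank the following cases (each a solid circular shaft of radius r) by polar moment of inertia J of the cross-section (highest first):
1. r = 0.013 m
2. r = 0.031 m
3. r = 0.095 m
Model: a solid circular shaft of radius r, so J = (π·r^4) / 2 (SI units).
  Case 1: J = (π × 0.013^4) / 2 = 4.486 × 10⁻⁸ m⁴
  Case 2: J = (π × 0.031^4) / 2 = 1.451 × 10⁻⁶ m⁴
  Case 3: J = (π × 0.095^4) / 2 = 0.0001279 m⁴
Ordering: 0.0001279 m⁴ (case 3) > 1.451 × 10⁻⁶ m⁴ (case 2) > 4.486 × 10⁻⁸ m⁴ (case 1)
Final answer: 3, 2, 1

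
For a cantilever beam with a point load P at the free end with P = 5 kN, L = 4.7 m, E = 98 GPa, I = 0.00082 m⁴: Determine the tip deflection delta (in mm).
Model: a cantilever beam with a point load P at the free end, so delta = (P·L^3) / (3·E·I).
Convert to SI units:
  P = 5 kN = 5000 N
  E = 98 GPa = 9.8 × 10¹⁰ Pa
Substitute:
  delta = (5000 × 4.7^3) / (3 × (9.8 × 10¹⁰) × 0.00082)
  delta = 0.002153 m
Convert: delta = 0.002153 m = 2.153 mm
Final answer: delta = 2.153 mm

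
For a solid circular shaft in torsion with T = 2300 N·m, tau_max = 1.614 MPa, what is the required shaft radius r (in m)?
Model: a solid circular shaft in torsion, so tau_max = (2·T) / (π·r^3).
Solve for r: r = ((2·T) / (π·tau_max))^(1/3).
Convert to SI units:
  tau_max = 1.614 MPa = 1.614 × 10⁶ Pa
Substitute:
  r = ((2 × 2300) / (π × (1.614 × 10⁶)))^(1/3)
  r = 0.09681 m
Final answer: r = 0.09681 m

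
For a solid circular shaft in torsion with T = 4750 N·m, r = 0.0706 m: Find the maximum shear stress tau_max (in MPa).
Model: a solid circular shaft in torsion, so tau_max = (2·T) / (π·r^3).
Substitute:
  tau_max = (2 × 4750) / (π × 0.0706^3)
  tau_max = 8.593 × 10⁶ Pa
Convert: tau_max = 8.593 × 10⁶ Pa = 8.593 MPa
Final answer: tau_max = 8.593 MPa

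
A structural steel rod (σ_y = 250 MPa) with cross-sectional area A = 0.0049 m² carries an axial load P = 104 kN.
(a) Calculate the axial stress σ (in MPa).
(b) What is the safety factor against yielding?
(a) Axial stress σ = P/A. Convert P = 104 kN = 104000 N.
  σ = 104000 / 0.0049 = 2.122 × 10⁷ Pa = 21.22 MPa
(b) Safety factor SF = σ_y/σ = 250 / 21.22 = 11.78
Final answer: (a) σ = 21.22 MPa, (b) SF = 11.78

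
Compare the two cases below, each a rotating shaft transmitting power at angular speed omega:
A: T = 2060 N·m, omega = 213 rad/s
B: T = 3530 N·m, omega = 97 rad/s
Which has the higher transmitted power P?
Model: a rotating shaft transmitting power at angular speed omega, so P = T·omega (SI units).
  A: P = 2060 × 213 = 438800 W = 438.8 kW
  B: P = 3530 × 97 = 342400 W = 342.4 kW
438.8 kW > 342.4 kW, so A is larger.
Final answer: A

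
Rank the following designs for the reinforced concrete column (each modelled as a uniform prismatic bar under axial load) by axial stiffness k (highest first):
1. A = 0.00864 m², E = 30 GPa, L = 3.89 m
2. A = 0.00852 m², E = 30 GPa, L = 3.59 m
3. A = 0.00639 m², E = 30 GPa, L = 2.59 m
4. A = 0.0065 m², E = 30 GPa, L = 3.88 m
Model: a uniform prismatic bar under axial load, so k = (A·E) / L (SI units).
  Case 1: k = (0.00864 × (3 × 10¹⁰)) / 3.89 = 6.663 × 10⁷ N/m = 66.63 MN/m
  Case 2: k = (0.00852 × (3 × 10¹⁰)) / 3.59 = 7.12 × 10⁷ N/m = 71.2 MN/m
  Case 3: k = (0.00639 × (3 × 10¹⁰)) / 2.59 = 7.402 × 10⁷ N/m = 74.02 MN/m
  Case 4: k = (0.0065 × (3 × 10¹⁰)) / 3.88 = 5.026 × 10⁷ N/m = 50.26 MN/m
Ordering: 74.02 MN/m (case 3) > 71.2 MN/m (case 2) > 66.63 MN/m (case 1) > 50.26 MN/m (case 4)
Final answer: 3, 2, 1, 4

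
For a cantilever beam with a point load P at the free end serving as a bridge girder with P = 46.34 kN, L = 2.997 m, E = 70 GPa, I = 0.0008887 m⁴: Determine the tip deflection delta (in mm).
Model: a cantilever beam with a point load P at the free end, so delta = (P·L^3) / (3·E·I).
Convert to SI units:
  P = 46.34 kN = 46340 N
  E = 70 GPa = 7 × 10¹⁰ Pa
Substitute:
  delta = (46340 × 2.997^3) / (3 × (7 × 10¹⁰) × 0.0008887)
  delta = 0.006684 m
Convert: delta = 0.006684 m = 6.684 mm
Final answer: delta = 6.684 mm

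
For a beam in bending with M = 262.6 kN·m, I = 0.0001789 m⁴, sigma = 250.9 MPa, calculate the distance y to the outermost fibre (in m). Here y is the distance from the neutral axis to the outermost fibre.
Model: a beam in bending, so sigma = (M·y) / I.
Solve for y: y = (sigma·I) / M.
Convert to SI units:
  M = 262.6 kN·m = 262600 N·m
  sigma = 250.9 MPa = 2.509 × 10⁸ Pa
Substitute:
  y = ((2.509 × 10⁸) × 0.0001789) / 262600
  y = 0.1709 m
Final answer: y = 0.1709 m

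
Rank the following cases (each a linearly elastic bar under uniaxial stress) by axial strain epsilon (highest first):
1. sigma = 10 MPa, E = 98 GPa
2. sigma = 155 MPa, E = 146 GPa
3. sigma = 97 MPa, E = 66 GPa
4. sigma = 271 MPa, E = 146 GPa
Model: a linearly elastic bar under uniaxial stress, so epsilon = sigma / E (SI units).
  Case 1: epsilon = (1 × 10⁷) / (9.8 × 10¹⁰) = 0.000102
  Case 2: epsilon = (1.55 × 10⁸) / (1.46 × 10¹¹) = 0.001062
  Case 3: epsilon = (9.7 × 10⁷) / (6.6 × 10¹⁰) = 0.00147
  Case 4: epsilon = (2.71 × 10⁸) / (1.46 × 10¹¹) = 0.001856
Ordering: 0.001856 (case 4) > 0.00147 (case 3) > 0.001062 (case 2) > 0.000102 (case 1)
Final answer: 4, 3, 2, 1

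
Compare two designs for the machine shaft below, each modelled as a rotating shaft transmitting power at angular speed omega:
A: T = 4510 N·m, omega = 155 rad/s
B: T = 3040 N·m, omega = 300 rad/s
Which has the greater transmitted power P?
Model: a rotating shaft transmitting power at angular speed omega, so P = T·omega (SI units).
  A: P = 4510 × 155 = 699000 W = 699 kW
  B: P = 3040 × 300 = 912000 W = 912 kW
912 kW > 699 kW, so B is larger.
Final answer: B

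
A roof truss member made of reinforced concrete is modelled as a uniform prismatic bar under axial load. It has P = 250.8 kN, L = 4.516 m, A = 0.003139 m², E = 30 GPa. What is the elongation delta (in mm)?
Model: a uniform prismatic bar under axial load, so delta = (P·L) / (A·E).
Convert to SI units:
  P = 250.8 kN = 250800 N
  E = 30 GPa = 3 × 10¹⁰ Pa
Substitute:
  delta = (250800 × 4.516) / (0.003139 × (3 × 10¹⁰))
  delta = 0.01203 m
Convert: delta = 0.01203 m = 12.03 mm
Final answer: delta = 12.03 mm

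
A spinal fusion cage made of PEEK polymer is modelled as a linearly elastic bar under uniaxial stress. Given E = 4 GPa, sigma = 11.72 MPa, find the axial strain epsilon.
Model: a linearly elastic bar under uniaxial stress, so sigma = E·epsilon.
Solve for epsilon: epsilon = sigma / E.
Convert to SI units:
  E = 4 GPa = 4 × 10⁹ Pa
  sigma = 11.72 MPa = 1.172 × 10⁷ Pa
Substitute:
  epsilon = (1.172 × 10⁷) / (4 × 10⁹)
  epsilon = 0.00293
Final answer: epsilon = 0.00293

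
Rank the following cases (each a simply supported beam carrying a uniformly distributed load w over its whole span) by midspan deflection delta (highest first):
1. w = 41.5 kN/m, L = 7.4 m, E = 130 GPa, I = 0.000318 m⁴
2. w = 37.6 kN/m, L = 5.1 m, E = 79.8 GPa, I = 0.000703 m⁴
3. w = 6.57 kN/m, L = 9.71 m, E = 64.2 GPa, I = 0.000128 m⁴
Model: a simply supported beam carrying a uniformly distributed load w over its whole span, so delta = (5·w·L^4) / (384·E·I) (SI units).
  Case 1: delta = (5 × 41500 × 7.4^4) / (384 × (1.3 × 10¹¹) × 0.000318) = 0.0392 m = 39.2 mm
  Case 2: delta = (5 × 37600 × 5.1^4) / (384 × (7.98 × 10¹⁰) × 0.000703) = 0.005904 m = 5.904 mm
  Case 3: delta = (5 × 6570 × 9.71^4) / (384 × (6.42 × 10¹⁰) × 0.000128) = 0.09254 m = 92.54 mm
Ordering: 92.54 mm (case 3) > 39.2 mm (case 1) > 5.904 mm (case 2)
Final answer: 3, 1, 2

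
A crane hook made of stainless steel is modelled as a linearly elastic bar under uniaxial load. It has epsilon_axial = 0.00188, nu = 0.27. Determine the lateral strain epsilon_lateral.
Model: a linearly elastic bar under uniaxial load, so epsilon_lateral = -nu·epsilon_axial.
Substitute:
  epsilon_lateral = -(0.27 × 0.00188)
  epsilon_lateral = -0.0005076
Final answer: epsilon_lateral = -0.0005076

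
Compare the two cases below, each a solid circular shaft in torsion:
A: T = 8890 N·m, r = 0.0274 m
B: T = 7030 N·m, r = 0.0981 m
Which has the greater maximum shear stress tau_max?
Model: a solid circular shaft in torsion, so tau_max = (2·T) / (π·r^3) (SI units).
  A: tau_max = (2 × 8890) / (π × 0.0274^3) = 2.751 × 10⁸ Pa = 275.1 MPa
  B: tau_max = (2 × 7030) / (π × 0.0981^3) = 4.741 × 10⁶ Pa = 4.741 MPa
275.1 MPa > 4.741 MPa, so A is larger.
Final answer: A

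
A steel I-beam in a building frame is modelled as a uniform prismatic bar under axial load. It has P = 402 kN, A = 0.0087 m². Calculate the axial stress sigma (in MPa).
Model: a uniform prismatic bar under axial load, so sigma = P / A.
Convert to SI units:
  P = 402 kN = 402000 N
Substitute:
  sigma = 402000 / 0.0087
  sigma = 4.621 × 10⁷ Pa
Convert: sigma = 4.621 × 10⁷ Pa = 46.21 MPa
Final answer: sigma = 46.21 MPa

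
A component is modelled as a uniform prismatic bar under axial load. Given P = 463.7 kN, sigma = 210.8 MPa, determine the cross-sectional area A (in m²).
Model: a uniform prismatic bar under axial load, so sigma = P / A.
Solve for A: A = P / sigma.
Convert to SI units:
  P = 463.7 kN = 463700 N
  sigma = 210.8 MPa = 2.108 × 10⁸ Pa
Substitute:
  A = 463700 / (2.108 × 10⁸)
  A = 0.0022 m²
Final answer: A = 0.0022 m²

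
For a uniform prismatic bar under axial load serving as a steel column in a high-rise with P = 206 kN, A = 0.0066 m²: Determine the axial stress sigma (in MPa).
Model: a uniform prismatic bar under axial load, so sigma = P / A.
Convert to SI units:
  P = 206 kN = 206000 N
Substitute:
  sigma = 206000 / 0.0066
  sigma = 3.121 × 10⁷ Pa
Convert: sigma = 3.121 × 10⁷ Pa = 31.21 MPa
Final answer: sigma = 31.21 MPa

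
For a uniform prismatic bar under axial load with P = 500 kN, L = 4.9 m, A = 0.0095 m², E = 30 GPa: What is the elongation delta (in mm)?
Model: a uniform prismatic bar under axial load, so delta = (P·L) / (A·E).
Convert to SI units:
  P = 500 kN = 500000 N
  E = 30 GPa = 3 × 10¹⁰ Pa
Substitute:
  delta = (500000 × 4.9) / (0.0095 × (3 × 10¹⁰))
  delta = 0.008596 m
Convert: delta = 0.008596 m = 8.596 mm
Final answer: delta = 8.596 mm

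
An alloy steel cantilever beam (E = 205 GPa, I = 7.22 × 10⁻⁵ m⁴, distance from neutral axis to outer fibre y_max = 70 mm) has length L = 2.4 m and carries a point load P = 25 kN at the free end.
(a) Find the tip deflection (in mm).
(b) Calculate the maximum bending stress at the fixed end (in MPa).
(a) Tip deflection of a cantilever with an end point load: δ = P·L^3 / (3·E·I). Convert P = 25 kN = 25000 N, E = 205 GPa = 2.05 × 10¹¹ Pa.
  δ = (25000 × 2.4^3) / (3 × (2.05 × 10¹¹) × (7.22 × 10⁻⁵)) = 0.007783 m = 7.783 mm
(b) Maximum bending moment at the fixed end: M = P·L = 25000 × 2.4 = 60000 N·m. Convert y_max = 70 mm = 0.07 m.
  σ = M·y_max / I = (60000 × 0.07) / (7.22 × 10⁻⁵) = 5.817 × 10⁷ Pa = 58.17 MPa
Final answer: (a) δ = 7.783 mm, (b) σ = 58.17 MPa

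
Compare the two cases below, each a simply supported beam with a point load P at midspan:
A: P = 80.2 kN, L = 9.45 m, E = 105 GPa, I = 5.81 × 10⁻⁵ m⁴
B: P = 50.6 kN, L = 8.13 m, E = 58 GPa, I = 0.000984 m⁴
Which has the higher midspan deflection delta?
Model: a simply supported beam with a point load P at midspan, so delta = (P·L^3) / (48·E·I) (SI units).
  A: delta = (80200 × 9.45^3) / (48 × (1.05 × 10¹¹) × (5.81 × 10⁻⁵)) = 0.2311 m = 231.1 mm
  B: delta = (50600 × 8.13^3) / (48 × (5.8 × 10¹⁰) × 0.000984) = 0.009926 m = 9.926 mm
231.1 mm > 9.926 mm, so A is larger.
Final answer: A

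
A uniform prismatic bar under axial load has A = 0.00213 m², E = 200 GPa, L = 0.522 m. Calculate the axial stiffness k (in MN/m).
Model: a uniform prismatic bar under axial load, so k = (A·E) / L.
Convert to SI units:
  E = 200 GPa = 2 × 10¹¹ Pa
Substitute:
  k = (0.00213 × (2 × 10¹¹)) / 0.522
  k = 8.161 × 10⁸ N/m
Convert: k = 8.161 × 10⁸ N/m = 816.1 MN/m
Final answer: k = 816.1 MN/m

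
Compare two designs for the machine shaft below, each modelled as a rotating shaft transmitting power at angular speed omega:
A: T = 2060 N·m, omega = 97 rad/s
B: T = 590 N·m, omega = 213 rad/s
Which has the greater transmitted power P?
Model: a rotating shaft transmitting power at angular speed omega, so P = T·omega (SI units).
  A: P = 2060 × 97 = 199800 W = 199.8 kW
  B: P = 590 × 213 = 125700 W = 125.7 kW
199.8 kW > 125.7 kW, so A is larger.
Final answer: A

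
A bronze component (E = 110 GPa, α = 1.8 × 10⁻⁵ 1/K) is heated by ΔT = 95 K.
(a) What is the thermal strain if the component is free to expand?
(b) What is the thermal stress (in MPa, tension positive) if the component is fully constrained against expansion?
(a) Free thermal strain ε_th = α·ΔT = (1.8 × 10⁻⁵) × 95 = 0.00171
(b) Fully constrained, the expansion is suppressed, so σ = -E·α·ΔT. Convert E = 110 GPa = 1.1 × 10¹¹ Pa.
  σ = -(1.1 × 10¹¹) × (1.8 × 10⁻⁵) × 95 = -1.881 × 10⁸ Pa = -188.1 MPa (compressive)
Final answer: (a) ε_th = 0.00171, (b) σ = -188.1 MPa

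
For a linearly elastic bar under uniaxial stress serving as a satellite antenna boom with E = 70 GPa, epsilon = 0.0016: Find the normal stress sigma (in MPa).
Model: a linearly elastic bar under uniaxial stress, so sigma = E·epsilon.
Convert to SI units:
  E = 70 GPa = 7 × 10¹⁰ Pa
Substitute:
  sigma = (7 × 10¹⁰) × 0.0016
  sigma = 1.12 × 10⁸ Pa
Convert: sigma = 1.12 × 10⁸ Pa = 112 MPa
Final answer: sigma = 112 MPa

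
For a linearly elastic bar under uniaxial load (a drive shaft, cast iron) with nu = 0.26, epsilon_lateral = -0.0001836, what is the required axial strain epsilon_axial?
Model: a linearly elastic bar under uniaxial load, so epsilon_lateral = -nu·epsilon_axial.
Solve for epsilon_axial: epsilon_axial = -epsilon_lateral / nu.
Substitute:
  epsilon_axial = -(-0.0001836) / 0.26
  epsilon_axial = 0.0007062
Final answer: epsilon_axial = 0.0007062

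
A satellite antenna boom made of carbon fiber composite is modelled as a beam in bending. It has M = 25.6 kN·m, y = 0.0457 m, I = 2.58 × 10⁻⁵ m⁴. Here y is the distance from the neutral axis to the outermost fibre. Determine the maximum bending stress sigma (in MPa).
Model: a beam in bending, so sigma = (M·y) / I.
Convert to SI units:
  M = 25.6 kN·m = 25600 N·m
Substitute:
  sigma = (25600 × 0.0457) / (2.58 × 10⁻⁵)
  sigma = 4.535 × 10⁷ Pa
Convert: sigma = 4.535 × 10⁷ Pa = 45.35 MPa
Final answer: sigma = 45.35 MPa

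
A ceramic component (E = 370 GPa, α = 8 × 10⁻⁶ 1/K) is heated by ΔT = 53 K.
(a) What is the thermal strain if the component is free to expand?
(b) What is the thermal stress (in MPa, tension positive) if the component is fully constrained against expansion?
(a) Free thermal strain ε_th = α·ΔT = (8 × 10⁻⁶) × 53 = 0.000424
(b) Fully constrained, the expansion is suppressed, so σ = -E·α·ΔT. Convert E = 370 GPa = 3.7 × 10¹¹ Pa.
  σ = -(3.7 × 10¹¹) × (8 × 10⁻⁶) × 53 = -1.569 × 10⁸ Pa = -156.9 MPa (compressive)
Final answer: (a) ε_th = 0.000424, (b) σ = -156.9 MPa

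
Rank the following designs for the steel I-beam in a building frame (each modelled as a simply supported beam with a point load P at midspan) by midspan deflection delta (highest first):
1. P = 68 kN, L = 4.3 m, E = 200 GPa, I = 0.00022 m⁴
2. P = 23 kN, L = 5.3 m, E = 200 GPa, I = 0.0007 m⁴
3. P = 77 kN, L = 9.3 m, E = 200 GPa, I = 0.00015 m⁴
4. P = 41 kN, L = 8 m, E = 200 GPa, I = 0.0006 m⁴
Model: a simply supported beam with a point load P at midspan, so delta = (P·L^3) / (48·E·I) (SI units).
  Case 1: delta = (68000 × 4.3^3) / (48 × (2 × 10¹¹) × 0.00022) = 0.00256 m = 2.56 mm
  Case 2: delta = (23000 × 5.3^3) / (48 × (2 × 10¹¹) × 0.0007) = 0.0005095 m = 0.5095 mm
  Case 3: delta = (77000 × 9.3^3) / (48 × (2 × 10¹¹) × 0.00015) = 0.04301 m = 43.01 mm
  Case 4: delta = (41000 × 8^3) / (48 × (2 × 10¹¹) × 0.0006) = 0.003644 m = 3.644 mm
Ordering: 43.01 mm (case 3) > 3.644 mm (case 4) > 2.56 mm (case 1) > 0.5095 mm (case 2)
Final answer: 3, 4, 1, 2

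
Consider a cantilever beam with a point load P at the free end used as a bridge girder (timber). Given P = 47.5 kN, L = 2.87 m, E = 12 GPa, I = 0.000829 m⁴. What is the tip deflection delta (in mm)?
Model: a cantilever beam with a point load P at the free end, so delta = (P·L^3) / (3·E·I).
Convert to SI units:
  P = 47.5 kN = 47500 N
  E = 12 GPa = 1.2 × 10¹⁰ Pa
Substitute:
  delta = (47500 × 2.87^3) / (3 × (1.2 × 10¹⁰) × 0.000829)
  delta = 0.03763 m
Convert: delta = 0.03763 m = 37.63 mm
Final answer: delta = 37.63 mm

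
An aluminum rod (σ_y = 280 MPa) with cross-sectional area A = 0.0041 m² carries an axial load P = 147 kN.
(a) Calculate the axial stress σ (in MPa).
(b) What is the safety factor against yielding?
(a) Axial stress σ = P/A. Convert P = 147 kN = 147000 N.
  σ = 147000 / 0.0041 = 3.585 × 10⁷ Pa = 35.85 MPa
(b) Safety factor SF = σ_y/σ = 280 / 35.85 = 7.81
Final answer: (a) σ = 35.85 MPa, (b) SF = 7.81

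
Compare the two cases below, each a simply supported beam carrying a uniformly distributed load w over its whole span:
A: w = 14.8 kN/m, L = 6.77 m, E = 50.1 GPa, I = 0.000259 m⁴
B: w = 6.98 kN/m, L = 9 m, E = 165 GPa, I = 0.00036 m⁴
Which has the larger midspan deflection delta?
Model: a simply supported beam carrying a uniformly distributed load w over its whole span, so delta = (5·w·L^4) / (384·E·I) (SI units).
  A: delta = (5 × 14800 × 6.77^4) / (384 × (5.01 × 10¹⁰) × 0.000259) = 0.0312 m = 31.2 mm
  B: delta = (5 × 6980 × 9^4) / (384 × (1.65 × 10¹¹) × 0.00036) = 0.01004 m = 10.04 mm
31.2 mm > 10.04 mm, so A is larger.
Final answer: A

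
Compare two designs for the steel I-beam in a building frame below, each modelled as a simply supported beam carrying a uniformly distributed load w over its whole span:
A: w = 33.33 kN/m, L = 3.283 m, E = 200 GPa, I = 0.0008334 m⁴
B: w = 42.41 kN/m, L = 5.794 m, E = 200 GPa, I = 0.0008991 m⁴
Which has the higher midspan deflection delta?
Model: a simply supported beam carrying a uniformly distributed load w over its whole span, so delta = (5·w·L^4) / (384·E·I) (SI units).
  A: delta = (5 × 33330 × 3.283^4) / (384 × (2 × 10¹¹) × 0.0008334) = 0.0003025 m = 0.3025 mm
  B: delta = (5 × 42410 × 5.794^4) / (384 × (2 × 10¹¹) × 0.0008991) = 0.003461 m = 3.461 mm
3.461 mm > 0.3025 mm, so B is larger.
Final answer: B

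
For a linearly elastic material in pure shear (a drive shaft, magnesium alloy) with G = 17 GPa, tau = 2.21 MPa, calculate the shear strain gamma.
Model: a linearly elastic material in pure shear, so tau = G·gamma.
Solve for gamma: gamma = tau / G.
Convert to SI units:
  G = 17 GPa = 1.7 × 10¹⁰ Pa
  tau = 2.21 MPa = 2.21 × 10⁶ Pa
Substitute:
  gamma = (2.21 × 10⁶) / (1.7 × 10¹⁰)
  gamma = 0.00013
Final answer: gamma = 0.00013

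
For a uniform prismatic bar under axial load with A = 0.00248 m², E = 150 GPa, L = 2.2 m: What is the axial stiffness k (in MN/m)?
Model: a uniform prismatic bar under axial load, so k = (A·E) / L.
Convert to SI units:
  E = 150 GPa = 1.5 × 10¹¹ Pa
Substitute:
  k = (0.00248 × (1.5 × 10¹¹)) / 2.2
  k = 1.691 × 10⁸ N/m
Convert: k = 1.691 × 10⁸ N/m = 169.1 MN/m
Final answer: k = 169.1 MN/m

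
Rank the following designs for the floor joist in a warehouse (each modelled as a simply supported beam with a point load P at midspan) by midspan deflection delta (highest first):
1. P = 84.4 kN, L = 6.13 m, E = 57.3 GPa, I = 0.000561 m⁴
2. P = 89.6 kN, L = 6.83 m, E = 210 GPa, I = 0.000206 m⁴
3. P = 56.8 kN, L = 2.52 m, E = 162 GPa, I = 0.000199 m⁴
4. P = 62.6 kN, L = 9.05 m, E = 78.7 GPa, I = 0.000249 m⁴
Model: a simply supported beam with a point load P at midspan, so delta = (P·L^3) / (48·E·I) (SI units).
  Case 1: delta = (84400 × 6.13^3) / (48 × (5.73 × 10¹⁰) × 0.000561) = 0.0126 m = 12.6 mm
  Case 2: delta = (89600 × 6.83^3) / (48 × (2.1 × 10¹¹) × 0.000206) = 0.01375 m = 13.75 mm
  Case 3: delta = (56800 × 2.52^3) / (48 × (1.62 × 10¹¹) × 0.000199) = 0.0005874 m = 0.5874 mm
  Case 4: delta = (62600 × 9.05^3) / (48 × (7.87 × 10¹⁰) × 0.000249) = 0.04933 m = 49.33 mm
Ordering: 49.33 mm (case 4) > 13.75 mm (case 2) > 12.6 mm (case 1) > 0.5874 mm (case 3)
Final answer: 4, 2, 1, 3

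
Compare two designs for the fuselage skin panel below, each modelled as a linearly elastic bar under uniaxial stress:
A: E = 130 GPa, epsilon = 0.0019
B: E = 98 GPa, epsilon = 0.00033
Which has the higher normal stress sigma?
Model: a linearly elastic bar under uniaxial stress, so sigma = E·epsilon (SI units).
  A: sigma = (1.3 × 10¹¹) × 0.0019 = 2.47 × 10⁸ Pa = 247 MPa
  B: sigma = (9.8 × 10¹⁰) × 0.00033 = 3.234 × 10⁷ Pa = 32.34 MPa
247 MPa > 32.34 MPa, so A is larger.
Final answer: A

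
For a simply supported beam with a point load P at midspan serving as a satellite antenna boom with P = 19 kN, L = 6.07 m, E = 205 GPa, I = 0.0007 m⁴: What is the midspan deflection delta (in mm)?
Model: a simply supported beam with a point load P at midspan, so delta = (P·L^3) / (48·E·I).
Convert to SI units:
  P = 19 kN = 19000 N
  E = 205 GPa = 2.05 × 10¹¹ Pa
Substitute:
  delta = (19000 × 6.07^3) / (48 × (2.05 × 10¹¹) × 0.0007)
  delta = 0.0006169 m
Convert: delta = 0.0006169 m = 0.6169 mm
Final answer: delta = 0.6169 mm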